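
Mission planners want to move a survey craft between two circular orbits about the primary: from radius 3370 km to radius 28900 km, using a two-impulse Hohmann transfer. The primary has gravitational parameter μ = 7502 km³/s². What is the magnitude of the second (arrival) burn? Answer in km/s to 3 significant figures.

Δv₂ = 0.277 km/s

Transfer-ellipse semi-major axis a_t = (r₁ + r₂)/2 = (3370 + 28900)/2 = 16135 km.
Circular speed at r = 28900 km: v_c = √(μ/r) = 0.50949 km/s.
Transfer-orbit speed at the same r (vis-viva, a = a_t): v_t = √[μ(2/r − 1/a_t)] = 0.23285 km/s.
Δv₂ = |v_t − v_c| = |0.23285 − 0.50949| = 0.2766 km/s.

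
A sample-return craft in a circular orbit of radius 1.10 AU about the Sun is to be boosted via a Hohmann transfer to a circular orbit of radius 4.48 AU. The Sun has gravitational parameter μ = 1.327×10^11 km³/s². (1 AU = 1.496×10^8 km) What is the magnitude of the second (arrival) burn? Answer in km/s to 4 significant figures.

In km: r₁ = 1.10 × 1.496×10^8 = 1.6456×10^8 km; r₂ = 4.48 × 1.496×10^8 = 6.70208×10^8 km.
Transfer-ellipse semi-major axis a_t = (r₁ + r₂)/2 = (1.6456×10^8 + 6.70208×10^8)/2 = 4.17384×10^8 km.
Circular speed at r = 6.70208×10^8 km: v_c = √(μ/r) = 14.071 km/s.
Transfer-orbit speed at the same r (vis-viva, a = a_t): v_t = √[μ(2/r − 1/a_t)] = 8.8354 km/s.
Δv₂ = |v_t − v_c| = |8.8354 − 14.071| = 5.236 km/s.

Δv₂ = 5.236 km/s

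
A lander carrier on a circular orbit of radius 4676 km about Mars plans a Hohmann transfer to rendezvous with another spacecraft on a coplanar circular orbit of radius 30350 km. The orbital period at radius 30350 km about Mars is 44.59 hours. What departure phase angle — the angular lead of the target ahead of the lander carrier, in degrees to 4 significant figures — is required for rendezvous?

From Kepler's third law T² = 4π²r³/μ at r = 30350 km, T = 44.59 hours = 44.59 × 3600 s = 1.60524×10^5 s: μ = 4π²r³/T² = 42830.8 km³/s².
Transfer-ellipse semi-major axis a_t = (r₁ + r₂)/2 = (4676 + 30350)/2 = 17513 km.
Transfer time t = π√(a_t³/μ) = 35180 s.
Target angular speed ω₂ = √(μ/r₂³) = 3.914×10^-5 rad/s.
Angle swept by the target during transfer: ω₂·t = 1.377 rad = 78.90°.
The lander carrier traverses 180° on the transfer ellipse, so the target must lead by 180° − 78.90° = 101.1°.

φ = 101.1°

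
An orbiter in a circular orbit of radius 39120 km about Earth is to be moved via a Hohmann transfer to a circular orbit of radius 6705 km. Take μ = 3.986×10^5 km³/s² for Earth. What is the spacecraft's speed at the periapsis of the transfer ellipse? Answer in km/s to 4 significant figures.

Transfer-ellipse semi-major axis a_t = (r₁ + r₂)/2 = (39120 + 6705)/2 = 22912.5 km.
At periapsis, r = 6705 km.
Vis-viva: v = √[μ(2/r − 1/a_t)] = √[3.986×10^5 × (2/6705 − 1/22912.5)] = 10.07 km/s.

v = 10.07 km/s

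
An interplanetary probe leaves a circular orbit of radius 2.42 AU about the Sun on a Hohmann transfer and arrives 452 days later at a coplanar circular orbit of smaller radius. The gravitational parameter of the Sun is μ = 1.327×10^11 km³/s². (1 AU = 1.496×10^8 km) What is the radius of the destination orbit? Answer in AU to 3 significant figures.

r₂ = 1.24 AU

In km: r₁ = 2.42 × 1.496×10^8 = 3.62032×10^8 km.
Transfer time t = 452 days = 3.90528×10^7 s, and t = π√(a_t³/μ).
So a_t = (μ t²/π²)^(1/3) = (1.327×10^11 × (3.90528×10^7)² / π²)^(1/3) = 2.7371×10^8 km.
Since a_t = (r₁ + r₂)/2, r₂ = 2a_t − r₁ = 2×2.7371×10^8 − 3.62032×10^8 = 1.85388×10^8 km.
In AU: r₂ = 1.85388×10^8 / 1.496×10^8 = 1.24 AU.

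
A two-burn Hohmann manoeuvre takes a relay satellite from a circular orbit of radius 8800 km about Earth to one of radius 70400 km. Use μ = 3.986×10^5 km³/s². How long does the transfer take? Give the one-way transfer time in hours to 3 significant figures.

t = 10.9 hours

Transfer-ellipse semi-major axis a_t = (r₁ + r₂)/2 = (8800 + 70400)/2 = 39600 km.
By Kepler's third law the transfer-orbit period is T = 2π√(a_t³/μ), so t = T/2 = 39210 s.
Converting: 39210 s ÷ 3600 s/hour = 10.9 hours.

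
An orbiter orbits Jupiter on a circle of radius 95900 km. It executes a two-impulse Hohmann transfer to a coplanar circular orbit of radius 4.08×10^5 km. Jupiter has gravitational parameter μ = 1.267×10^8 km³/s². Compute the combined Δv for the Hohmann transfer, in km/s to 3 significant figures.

Transfer-ellipse semi-major axis a_t = (r₁ + r₂)/2 = (95900 + 4.080×10^5)/2 = 2.5195×10^5 km.
At r₁ the circular-orbit speed is v₁ = √(μ/r₁) = 36.348 km/s.
Transfer-orbit speed at r₁ (vis-viva equation): v_p = √[μ(2/r₁ − 1/a_t)] = 46.254 km/s.
First burn Δv₁ = |v_p − v₁| = 9.906 km/s.
At r₂, v₂ = √(μ/r₂) = 17.62 km/s.
Transfer-orbit speed at r₂: v_a = √[μ(2/r₂ − 1/a_t)] = 10.87 km/s.
Second burn Δv₂ = |v₂ − v_a| = 6.750 km/s.
Δv = Δv₁ + Δv₂ = 9.906 + 6.750 = 16.66 km/s.

Δv = 16.7 km/s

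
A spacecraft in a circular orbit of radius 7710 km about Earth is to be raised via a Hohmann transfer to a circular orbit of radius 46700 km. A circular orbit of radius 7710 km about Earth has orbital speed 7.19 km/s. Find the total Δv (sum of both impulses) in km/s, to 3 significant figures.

From the circular-orbit relation v² = μ/r at r = 7710 km: μ = v²r = (7.19)² × 7710 = 3.98577×10^5 km³/s².
Semi-major axis of the transfer orbit: a_t = (7710 + 46700)/2 = 27205 km.
Circular speed at r₁: v₁ = √(μ/r₁) = √(3.98577×10^5/7710) = 7.190 km/s.
On the transfer ellipse at r₁, v² = μ(2/r − 1/a) gives v_p = √[μ(2/r₁ − 1/a_t)] = 9.420 km/s.
First burn Δv₁ = |v_p − v₁| = 2.230 km/s.
At r₂, v₂ = √(μ/r₂) = 2.921 km/s.
Transfer-orbit speed at r₂: v_a = √[μ(2/r₂ − 1/a_t)] = 1.555 km/s.
Second burn Δv₂ = |v₂ − v_a| = 1.366 km/s.
Total Δv = Δv₁ + Δv₂ = 3.596 km/s.

Δv = 3.60 km/s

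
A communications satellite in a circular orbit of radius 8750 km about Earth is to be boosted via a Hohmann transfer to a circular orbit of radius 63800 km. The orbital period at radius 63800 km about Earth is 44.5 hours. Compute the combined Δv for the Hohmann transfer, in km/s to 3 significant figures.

From Kepler's third law T² = 4π²r³/μ at r = 63800 km, T = 44.5 hours = 44.5 × 3600 s = 1.602×10^5 s: μ = 4π²r³/T² = 3.99482×10^5 km³/s².
The Hohmann ellipse has a_t = (r₁ + r₂)/2 = 36275 km.
Circular speed at r₁: v₁ = √(μ/r₁) = √(3.99482×10^5/8750) = 6.757 km/s.
On the transfer ellipse at r₁, v² = μ(2/r − 1/a) gives v_p = √[μ(2/r₁ − 1/a_t)] = 8.961 km/s.
First burn Δv₁ = |v_p − v₁| = 2.204 km/s.
Circular speed at r₂: v₂ = √(μ/r₂) = 2.502 km/s.
Transfer-orbit speed at r₂: v_a = √[μ(2/r₂ − 1/a_t)] = 1.229 km/s.
Second burn Δv₂ = |v₂ − v_a| = 1.273 km/s.
Total Δv = Δv₁ + Δv₂ = 3.477 km/s.

Δv = 3.48 km/s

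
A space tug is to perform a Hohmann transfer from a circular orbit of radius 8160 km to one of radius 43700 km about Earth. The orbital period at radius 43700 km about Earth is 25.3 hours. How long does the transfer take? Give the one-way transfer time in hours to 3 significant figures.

From Kepler's third law T² = 4π²r³/μ at r = 43700 km, T = 25.3 hours = 25.3 × 3600 s = 91080 s: μ = 4π²r³/T² = 3.97153×10^5 km³/s².
The Hohmann ellipse has a_t = (r₁ + r₂)/2 = 25930 km.
Half the transfer-orbit period gives t = π√(a_t³/μ) = 20810 s.
Converting: 20810 s ÷ 3600 s/hour = 5.78 hours.

t = 5.78 hours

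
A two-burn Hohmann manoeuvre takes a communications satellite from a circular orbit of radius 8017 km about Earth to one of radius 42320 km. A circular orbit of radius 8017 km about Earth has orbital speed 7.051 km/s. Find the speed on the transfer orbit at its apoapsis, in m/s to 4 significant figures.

From the circular-orbit relation v² = μ/r at r = 8017 km: μ = v²r = (7.051)² × 8017 = 3.98578×10^5 km³/s².
The Hohmann ellipse has a_t = (r₁ + r₂)/2 = 25168.5 km.
The apoapsis of the transfer ellipse is at r = 42320 km.
From the vis-viva equation, v = √[μ(2/r − 1/a_t)] = 1.732 km/s.

v = 1732 m/s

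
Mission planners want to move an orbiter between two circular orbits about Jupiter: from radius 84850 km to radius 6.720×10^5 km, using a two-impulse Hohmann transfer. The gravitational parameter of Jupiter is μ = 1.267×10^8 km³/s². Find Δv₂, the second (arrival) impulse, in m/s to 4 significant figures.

Semi-major axis of the transfer orbit: a_t = (84850 + 6.720×10^5)/2 = 3.78425×10^5 km.
Circular speed at r = 6.720×10^5 km: v_c = √(μ/r) = 13.731 km/s.
Transfer-orbit speed at the same r (vis-viva, a = a_t): v_t = √[μ(2/r − 1/a_t)] = 6.5019 km/s.
Δv₂ = |v_t − v_c| = |6.5019 − 13.731| = 7.229 km/s.

Δv₂ = 7229 m/s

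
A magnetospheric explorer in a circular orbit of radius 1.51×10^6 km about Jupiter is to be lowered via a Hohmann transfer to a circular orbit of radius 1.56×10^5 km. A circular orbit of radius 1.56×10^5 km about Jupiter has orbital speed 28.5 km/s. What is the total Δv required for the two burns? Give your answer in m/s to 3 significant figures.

From the circular-orbit relation v² = μ/r at r = 1.56×10^5 km: μ = v²r = (28.5)² × 1.56×10^5 = 1.26711×10^8 km³/s².
Semi-major axis of the transfer orbit: a_t = (1.510×10^6 + 1.560×10^5)/2 = 8.330×10^5 km.
Circular speed at r₁: v₁ = √(μ/r₁) = √(1.26711×10^8/1.510×10^6) = 9.160 km/s.
On the transfer ellipse at r₁, v² = μ(2/r − 1/a) gives v_a = √[μ(2/r₁ − 1/a_t)] = 3.964 km/s.
First burn Δv₁ = |v_a − v₁| = 5.196 km/s.
Circular speed at r₂: v₂ = √(μ/r₂) = 28.500 km/s.
Transfer-orbit speed at r₂: v_p = √[μ(2/r₂ − 1/a_t)] = 38.372 km/s.
Second burn Δv₂ = |v₂ − v_p| = 9.872 km/s.
Total Δv = Δv₁ + Δv₂ = 15.07 km/s.

Δv = 15100 m/s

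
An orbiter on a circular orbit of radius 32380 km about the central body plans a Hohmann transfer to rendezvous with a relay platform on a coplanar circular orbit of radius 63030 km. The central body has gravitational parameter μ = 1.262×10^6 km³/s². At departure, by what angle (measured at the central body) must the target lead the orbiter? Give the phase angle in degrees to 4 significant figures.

The Hohmann ellipse has a_t = (r₁ + r₂)/2 = 47705 km.
Transfer time t = π√(a_t³/μ) = 29140 s.
The target's mean motion on its circular orbit is ω₂ = √(μ/r₂³) = 7.099×10^-5 rad/s.
Angle swept by the target during transfer: ω₂·t = 2.0686 rad = 118.52°.
Arrival is 180° from departure on the ellipse, so φ = 180° − 118.52° = 61.48°.

φ = 61.48°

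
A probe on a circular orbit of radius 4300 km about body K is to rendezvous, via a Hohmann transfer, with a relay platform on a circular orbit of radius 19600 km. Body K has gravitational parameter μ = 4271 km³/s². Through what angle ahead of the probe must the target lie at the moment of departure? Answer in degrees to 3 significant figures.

Semi-major axis of the transfer orbit: a_t = (4300 + 19600)/2 = 11950 km.
Transfer time t = π√(a_t³/μ) = 62797 s.
The target's mean motion on its circular orbit is ω₂ = √(μ/r₂³) = 2.3817×10^-5 rad/s.
Angle swept by the target during transfer: ω₂·t = 1.4956 rad = 85.69°.
Arrival is 180° from departure on the ellipse, so φ = 180° − 85.69° = 94.3°.

φ = 94.3°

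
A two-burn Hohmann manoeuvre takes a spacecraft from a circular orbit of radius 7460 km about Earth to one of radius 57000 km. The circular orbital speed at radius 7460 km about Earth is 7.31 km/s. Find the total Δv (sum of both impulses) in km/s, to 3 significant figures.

From the circular-orbit relation v² = μ/r at r = 7460 km: μ = v²r = (7.31)² × 7460 = 3.98633×10^5 km³/s².
Transfer-ellipse semi-major axis a_t = (r₁ + r₂)/2 = (7460 + 57000)/2 = 32230 km.
Circular speed at r₁: v₁ = √(μ/r₁) = √(3.98633×10^5/7460) = 7.31000 km/s.
On the transfer ellipse at r₁, v² = μ(2/r − 1/a) gives v_p = √[μ(2/r₁ − 1/a_t)] = 9.72131 km/s.
First burn Δv₁ = |v_p − v₁| = 2.41131 km/s.
At r₂, v₂ = √(μ/r₂) = 2.64454 km/s.
Transfer-orbit speed at r₂: v_a = √[μ(2/r₂ − 1/a_t)] = 1.27230 km/s.
Second burn Δv₂ = |v₂ − v_a| = 1.37224 km/s.
Δv = Δv₁ + Δv₂ = 2.41131 + 1.37224 = 3.784 km/s.

Δv = 3.78 km/s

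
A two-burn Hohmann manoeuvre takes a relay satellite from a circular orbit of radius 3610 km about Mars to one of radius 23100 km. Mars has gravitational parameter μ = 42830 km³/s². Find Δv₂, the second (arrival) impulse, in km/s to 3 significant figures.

Δv₂ = 0.654 km/s

Semi-major axis of the transfer orbit: a_t = (3610 + 23100)/2 = 13355 km.
Circular speed at r = 23100 km: v_c = √(μ/r) = 1.36166 km/s.
Vis-viva on the transfer ellipse at r = 23100 km gives v_t = √[μ(2/r − 1/a_t)] = 0.707945 km/s.
Δv₂ = |v_t − v_c| = |0.707945 − 1.36166| = 0.6537 km/s.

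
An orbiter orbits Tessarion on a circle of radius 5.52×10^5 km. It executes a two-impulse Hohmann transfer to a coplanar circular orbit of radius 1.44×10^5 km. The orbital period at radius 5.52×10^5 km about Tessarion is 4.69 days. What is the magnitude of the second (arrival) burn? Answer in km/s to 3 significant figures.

From Kepler's third law T² = 4π²r³/μ at r = 5.52×10^5 km, T = 4.69 days = 4.69 × 86400 s = 4.05216×10^5 s: μ = 4π²r³/T² = 4.04393×10^7 km³/s².
Transfer-ellipse semi-major axis a_t = (r₁ + r₂)/2 = (5.520×10^5 + 1.440×10^5)/2 = 3.480×10^5 km.
Circular speed at r = 1.440×10^5 km: v_c = √(μ/r) = 16.758 km/s.
Vis-viva on the transfer ellipse at r = 1.440×10^5 km gives v_t = √[μ(2/r − 1/a_t)] = 21.106 km/s.
Δv₂ = |v_t − v_c| = |21.106 − 16.758| = 4.348 km/s.

Δv₂ = 4.35 km/s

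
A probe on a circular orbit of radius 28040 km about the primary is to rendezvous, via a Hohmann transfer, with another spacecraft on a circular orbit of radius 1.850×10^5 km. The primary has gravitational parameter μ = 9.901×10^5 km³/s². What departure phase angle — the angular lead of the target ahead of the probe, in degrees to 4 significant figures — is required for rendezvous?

Semi-major axis of the transfer orbit: a_t = (28040 + 1.850×10^5)/2 = 1.0652×10^5 km.
The half-period of the transfer ellipse is t = π√(a_t³/μ) = 1.09763×10^5 s.
Target angular speed ω₂ = √(μ/r₂³) = 1.25049×10^-5 rad/s.
Angle swept by the target during transfer: ω₂·t = 1.3726 rad = 78.64°.
The probe traverses 180° on the transfer ellipse, so the target must lead by 180° − 78.64° = 101.4°.

φ = 101.4°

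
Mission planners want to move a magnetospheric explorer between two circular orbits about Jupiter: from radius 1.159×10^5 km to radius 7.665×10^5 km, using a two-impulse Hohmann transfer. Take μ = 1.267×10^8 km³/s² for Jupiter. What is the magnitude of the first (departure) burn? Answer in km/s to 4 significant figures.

Δv₁ = 10.52 km/s

The Hohmann ellipse has a_t = (r₁ + r₂)/2 = 4.412×10^5 km.
On the circular orbit at r = 1.159×10^5 km, v_c = √(μ/r) = 33.06 km/s.
Vis-viva on the transfer ellipse at r = 1.159×10^5 km gives v_t = √[μ(2/r − 1/a_t)] = 43.58 km/s.
Δv₁ = |v_t − v_c| = |43.58 − 33.06| = 10.52 km/s.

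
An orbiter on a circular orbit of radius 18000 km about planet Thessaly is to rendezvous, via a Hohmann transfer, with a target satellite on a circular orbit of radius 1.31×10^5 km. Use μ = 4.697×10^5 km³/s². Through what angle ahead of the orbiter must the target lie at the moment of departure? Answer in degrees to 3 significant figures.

The Hohmann ellipse has a_t = (r₁ + r₂)/2 = 74500 km.
The half-period of the transfer ellipse is t = π√(a_t³/μ) = 93212.5 s.
The target's mean motion on its circular orbit is ω₂ = √(μ/r₂³) = 1.44545×10^-5 rad/s.
Angle swept by the target during transfer: ω₂·t = 1.34734 rad = 77.20°.
The orbiter traverses 180° on the transfer ellipse, so the target must lead by 180° − 77.20° = 103°.

φ = 103°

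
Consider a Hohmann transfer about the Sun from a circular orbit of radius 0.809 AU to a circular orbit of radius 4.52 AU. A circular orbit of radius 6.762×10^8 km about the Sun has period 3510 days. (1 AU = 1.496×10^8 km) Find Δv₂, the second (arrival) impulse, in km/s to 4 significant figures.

From Kepler's third law T² = 4π²r³/μ at r = 6.762×10^8 km, T = 3510 days = 3510 × 86400 s = 3.03264×10^8 s: μ = 4π²r³/T² = 1.32722×10^11 km³/s².
In km: r₁ = 0.809 × 1.496×10^8 = 1.210264×10^8 km; r₂ = 4.52 × 1.496×10^8 = 6.76192×10^8 km.
Transfer-ellipse semi-major axis a_t = (r₁ + r₂)/2 = (1.210264×10^8 + 6.76192×10^8)/2 = 3.986092×10^8 km.
On the circular orbit at r = 6.76192×10^8 km, v_c = √(μ/r) = 14.01 km/s.
Transfer-orbit speed at the same r (vis-viva, a = a_t): v_t = √[μ(2/r − 1/a_t)] = 7.720 km/s.
Δv₂ = |v_t − v_c| = |7.720 − 14.01| = 6.290 km/s.

Δv₂ = 6.290 km/s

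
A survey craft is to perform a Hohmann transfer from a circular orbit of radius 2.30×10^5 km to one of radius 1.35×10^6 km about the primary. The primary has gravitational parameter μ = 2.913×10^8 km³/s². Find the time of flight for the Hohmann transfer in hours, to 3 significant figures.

The Hohmann ellipse has a_t = (r₁ + r₂)/2 = 7.900×10^5 km.
By Kepler's third law the transfer-orbit period is T = 2π√(a_t³/μ), so t = T/2 = 1.292×10^5 s.
Converting: 1.292×10^5 s ÷ 3600 s/hour = 35.9 hours.

t = 35.9 hours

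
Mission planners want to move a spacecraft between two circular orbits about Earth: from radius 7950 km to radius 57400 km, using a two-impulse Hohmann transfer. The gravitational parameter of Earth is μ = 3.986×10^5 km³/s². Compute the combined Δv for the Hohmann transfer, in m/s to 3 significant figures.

Δv = 3640 m/s

Semi-major axis of the transfer orbit: a_t = (7950 + 57400)/2 = 32675 km.
At r₁ the circular-orbit speed is v₁ = √(μ/r₁) = 7.081 km/s.
On the transfer ellipse at r₁, vis-viva gives v_p = √[μ(2/r₁ − 1/a_t)] = 9.385 km/s.
First burn Δv₁ = |v_p − v₁| = 2.304 km/s.
Circular speed at r₂: v₂ = √(μ/r₂) = 2.635 km/s.
Transfer-orbit speed at r₂: v_a = √[μ(2/r₂ − 1/a_t)] = 1.300 km/s.
Second burn Δv₂ = |v₂ − v_a| = 1.335 km/s.
Δv = Δv₁ + Δv₂ = 2.304 + 1.335 = 3.639 km/s.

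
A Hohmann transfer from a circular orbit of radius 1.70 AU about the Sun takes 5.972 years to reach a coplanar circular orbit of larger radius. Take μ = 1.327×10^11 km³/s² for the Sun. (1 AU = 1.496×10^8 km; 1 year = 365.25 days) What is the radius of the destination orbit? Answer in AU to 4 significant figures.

r₂ = 8.750 AU

In km: r₁ = 1.70 × 1.496×10^8 = 2.5432×10^8 km.
Transfer time t = 5.972 years × 365.25 × 86400 s = 1.884619872×10^8 s, and t = π√(a_t³/μ).
So a_t = (μ t²/π²)^(1/3) = (1.327×10^11 × (1.884619872×10^8)² / π²)^(1/3) = 7.8164×10^8 km.
Since a_t = (r₁ + r₂)/2, r₂ = 2a_t − r₁ = 2×7.8164×10^8 − 2.5432×10^8 = 1.30896×10^9 km.
In AU: r₂ = 1.30896×10^9 / 1.496×10^8 = 8.750 AU.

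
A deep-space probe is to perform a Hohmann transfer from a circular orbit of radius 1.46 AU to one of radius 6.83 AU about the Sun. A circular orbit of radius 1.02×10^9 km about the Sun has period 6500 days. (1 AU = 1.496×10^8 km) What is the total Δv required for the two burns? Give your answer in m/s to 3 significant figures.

From Kepler's third law T² = 4π²r³/μ at r = 1.02×10^9 km, T = 6500 days = 6500 × 86400 s = 5.616×10^8 s: μ = 4π²r³/T² = 1.32833×10^11 km³/s².
In km: r₁ = 1.46 × 1.496×10^8 = 2.18416×10^8 km; r₂ = 6.83 × 1.496×10^8 = 1.021768×10^9 km.
The Hohmann ellipse has a_t = (r₁ + r₂)/2 = 6.20092×10^8 km.
At r₁ the circular-orbit speed is v₁ = √(μ/r₁) = 24.661 km/s.
Transfer-orbit speed at r₁ (vis-viva equation): v_p = √[μ(2/r₁ − 1/a_t)] = 31.656 km/s.
First burn Δv₁ = |v_p − v₁| = 6.995 km/s.
At r₂, v₂ = √(μ/r₂) = 11.402 km/s.
Transfer-orbit speed at r₂: v_a = √[μ(2/r₂ − 1/a_t)] = 6.7669 km/s.
Second burn Δv₂ = |v₂ − v_a| = 4.635 km/s.
Total Δv = Δv₁ + Δv₂ = 11.63 km/s.

Δv = 11600 m/s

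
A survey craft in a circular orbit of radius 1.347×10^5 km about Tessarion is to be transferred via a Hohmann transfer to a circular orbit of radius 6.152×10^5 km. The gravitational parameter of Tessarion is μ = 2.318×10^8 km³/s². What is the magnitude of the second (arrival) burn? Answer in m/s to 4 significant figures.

The Hohmann ellipse has a_t = (r₁ + r₂)/2 = 3.7495×10^5 km.
Circular speed at r = 6.152×10^5 km: v_c = √(μ/r) = 19.411 km/s.
Transfer-orbit speed at the same r (vis-viva, a = a_t): v_t = √[μ(2/r − 1/a_t)] = 11.634 km/s.
Δv₂ = |v_t − v_c| = |11.634 − 19.411| = 7.777 km/s.

Δv₂ = 7777 m/s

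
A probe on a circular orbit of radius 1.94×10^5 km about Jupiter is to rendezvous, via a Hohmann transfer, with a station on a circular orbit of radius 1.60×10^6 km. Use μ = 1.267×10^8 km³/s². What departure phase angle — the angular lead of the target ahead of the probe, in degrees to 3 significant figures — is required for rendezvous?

The Hohmann ellipse has a_t = (r₁ + r₂)/2 = 8.970×10^5 km.
The half-period of the transfer ellipse is t = π√(a_t³/μ) = 2.3711×10^5 s.
The target's mean motion on its circular orbit is ω₂ = √(μ/r₂³) = 5.5617×10^-6 rad/s.
Angle swept by the target during transfer: ω₂·t = 1.3187 rad = 75.56°.
Arrival is 180° from departure on the ellipse, so φ = 180° − 75.56° = 104°.

φ = 104°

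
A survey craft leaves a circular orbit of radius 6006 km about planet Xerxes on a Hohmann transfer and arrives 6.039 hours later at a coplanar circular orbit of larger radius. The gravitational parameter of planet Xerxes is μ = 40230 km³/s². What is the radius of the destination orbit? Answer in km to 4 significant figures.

r₂ = 18880 km

Transfer time t = 6.039 hours = 21740.4 s, and t = π√(a_t³/μ).
So a_t = (μ t²/π²)^(1/3) = (40230 × (21740.4)² / π²)^(1/3) = 12443 km.
Since a_t = (r₁ + r₂)/2, r₂ = 2a_t − r₁ = 2×12443 − 6006 = 18880 km.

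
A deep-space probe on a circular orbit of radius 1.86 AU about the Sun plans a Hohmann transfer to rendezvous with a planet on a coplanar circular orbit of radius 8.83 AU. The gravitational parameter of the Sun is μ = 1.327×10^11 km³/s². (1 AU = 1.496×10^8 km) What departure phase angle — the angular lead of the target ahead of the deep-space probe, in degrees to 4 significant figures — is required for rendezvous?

φ = 95.23°

In km: r₁ = 1.86 × 1.496×10^8 = 2.78256×10^8 km; r₂ = 8.83 × 1.496×10^8 = 1.320968×10^9 km.
Semi-major axis of the transfer orbit: a_t = (2.78256×10^8 + 1.320968×10^9)/2 = 7.99612×10^8 km.
Transfer time t = π√(a_t³/μ) = 1.9500×10^8 s.
Target angular speed ω₂ = √(μ/r₂³) = 7.5875×10^-9 rad/s.
Angle swept by the target during transfer: ω₂·t = 1.4796 rad = 84.77°.
Arrival is 180° from departure on the ellipse, so φ = 180° − 84.77° = 95.23°.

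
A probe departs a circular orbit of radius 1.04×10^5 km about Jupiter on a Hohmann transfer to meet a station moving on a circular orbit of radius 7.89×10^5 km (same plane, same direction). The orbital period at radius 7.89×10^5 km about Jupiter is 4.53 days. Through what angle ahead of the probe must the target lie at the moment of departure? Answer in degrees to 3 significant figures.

φ = 103°

From Kepler's third law T² = 4π²r³/μ at r = 7.89×10^5 km, T = 4.53 days = 4.53 × 86400 s = 3.91392×10^5 s: μ = 4π²r³/T² = 1.26581×10^8 km³/s².
Semi-major axis of the transfer orbit: a_t = (1.040×10^5 + 7.890×10^5)/2 = 4.465×10^5 km.
Transfer time t = π√(a_t³/μ) = 83310 s.
The target's mean motion on its circular orbit is ω₂ = √(μ/r₂³) = 1.6053×10^-5 rad/s.
Angle swept by the target during transfer: ω₂·t = 1.3374 rad = 76.63°.
Arrival is 180° from departure on the ellipse, so φ = 180° − 76.63° = 103°.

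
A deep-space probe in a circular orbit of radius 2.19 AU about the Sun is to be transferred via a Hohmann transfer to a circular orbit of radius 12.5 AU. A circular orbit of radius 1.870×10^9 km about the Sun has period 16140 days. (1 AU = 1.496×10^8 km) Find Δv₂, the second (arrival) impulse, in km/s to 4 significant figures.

Δv₂ = 3.825 km/s

From Kepler's third law T² = 4π²r³/μ at r = 1.870×10^9 km, T = 16140 days = 16140 × 86400 s = 1.394496×10^9 s: μ = 4π²r³/T² = 1.32755×10^11 km³/s².
In km: r₁ = 2.19 × 1.496×10^8 = 3.27624×10^8 km; r₂ = 12.5 × 1.496×10^8 = 1.870×10^9 km.
Transfer-ellipse semi-major axis a_t = (r₁ + r₂)/2 = (3.27624×10^8 + 1.870×10^9)/2 = 1.098812×10^9 km.
On the circular orbit at r = 1.870×10^9 km, v_c = √(μ/r) = 8.426 km/s.
Vis-viva on the transfer ellipse at r = 1.870×10^9 km gives v_t = √[μ(2/r − 1/a_t)] = 4.601 km/s.
Δv₂ = |v_t − v_c| = |4.601 − 8.426| = 3.825 km/s.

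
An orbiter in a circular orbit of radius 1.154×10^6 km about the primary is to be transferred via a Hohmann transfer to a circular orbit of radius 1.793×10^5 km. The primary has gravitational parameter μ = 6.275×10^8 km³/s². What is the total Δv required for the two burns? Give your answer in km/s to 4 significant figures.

Δv = 29.90 km/s

Semi-major axis of the transfer orbit: a_t = (1.154×10^6 + 1.793×10^5)/2 = 6.6665×10^5 km.
Circular speed at r₁: v₁ = √(μ/r₁) = √(6.275×10^8/1.154×10^6) = 23.3187 km/s.
Transfer-orbit speed at r₁ (v² = μ(2/r − 1/a)): v_a = √[μ(2/r₁ − 1/a_t)] = 12.0933 km/s.
First burn Δv₁ = |v_a − v₁| = 11.225 km/s.
At r₂, v₂ = √(μ/r₂) = 59.158 km/s.
Transfer-orbit speed at r₂: v_p = √[μ(2/r₂ − 1/a_t)] = 77.834 km/s.
Second burn Δv₂ = |v₂ − v_p| = 18.676 km/s.
Total Δv = Δv₁ + Δv₂ = 29.90 km/s.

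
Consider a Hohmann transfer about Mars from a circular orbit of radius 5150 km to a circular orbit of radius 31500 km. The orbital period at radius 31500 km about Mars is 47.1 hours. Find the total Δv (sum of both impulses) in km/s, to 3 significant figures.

Δv = 1.45 km/s

From Kepler's third law T² = 4π²r³/μ at r = 31500 km, T = 47.1 hours = 47.1 × 3600 s = 1.6956×10^5 s: μ = 4π²r³/T² = 42918.5 km³/s².
The Hohmann ellipse has a_t = (r₁ + r₂)/2 = 18325 km.
At r₁ the circular-orbit speed is v₁ = √(μ/r₁) = 2.8868 km/s.
Transfer-orbit speed at r₁ (v² = μ(2/r − 1/a)): v_p = √[μ(2/r₁ − 1/a_t)] = 3.7849 km/s.
First burn Δv₁ = |v_p − v₁| = 0.8981 km/s.
Circular speed at r₂: v₂ = √(μ/r₂) = 1.1673 km/s.
Transfer-orbit speed at r₂: v_a = √[μ(2/r₂ − 1/a_t)] = 0.61880 km/s.
Second burn Δv₂ = |v₂ − v_a| = 0.5485 km/s.
Δv = Δv₁ + Δv₂ = 0.8981 + 0.5485 = 1.447 km/s.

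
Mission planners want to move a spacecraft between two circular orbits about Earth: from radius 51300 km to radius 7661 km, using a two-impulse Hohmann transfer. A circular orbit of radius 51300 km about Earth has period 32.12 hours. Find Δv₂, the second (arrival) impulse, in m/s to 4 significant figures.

Δv₂ = 2302 m/s

From Kepler's third law T² = 4π²r³/μ at r = 51300 km, T = 32.12 hours = 32.12 × 3600 s = 1.15632×10^5 s: μ = 4π²r³/T² = 3.98617×10^5 km³/s².
Transfer-ellipse semi-major axis a_t = (r₁ + r₂)/2 = (51300 + 7661)/2 = 29480.5 km.
On the circular orbit at r = 7661 km, v_c = √(μ/r) = 7.213 km/s.
Vis-viva on the transfer ellipse at r = 7661 km gives v_t = √[μ(2/r − 1/a_t)] = 9.515 km/s.
Δv₂ = |v_t − v_c| = |9.515 − 7.213| = 2.302 km/s.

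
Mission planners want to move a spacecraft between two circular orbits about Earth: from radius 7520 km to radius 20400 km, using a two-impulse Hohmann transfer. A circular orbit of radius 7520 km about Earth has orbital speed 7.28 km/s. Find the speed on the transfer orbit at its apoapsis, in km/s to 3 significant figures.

v = 3.24 km/s

From the circular-orbit relation v² = μ/r at r = 7520 km: μ = v²r = (7.28)² × 7520 = 3.98548×10^5 km³/s².
Semi-major axis of the transfer orbit: a_t = (7520 + 20400)/2 = 13960 km.
At apoapsis, r = 20400 km.
Vis-viva: v = √[μ(2/r − 1/a_t)] = √[3.98548×10^5 × (2/20400 − 1/13960)] = 3.244 km/s.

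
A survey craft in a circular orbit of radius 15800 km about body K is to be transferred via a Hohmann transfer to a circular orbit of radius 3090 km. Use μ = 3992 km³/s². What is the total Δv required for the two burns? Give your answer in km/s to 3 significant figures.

The Hohmann ellipse has a_t = (r₁ + r₂)/2 = 9445 km.
Circular speed at r₁: v₁ = √(μ/r₁) = √(3992/15800) = 0.502651 km/s.
Transfer-orbit speed at r₁ (v² = μ(2/r − 1/a)): v_a = √[μ(2/r₁ − 1/a_t)] = 0.287505 km/s.
First burn Δv₁ = |v_a − v₁| = 0.2151 km/s.
Circular speed at r₂: v₂ = √(μ/r₂) = 1.1366 km/s.
Transfer-orbit speed at r₂: v_p = √[μ(2/r₂ − 1/a_t)] = 1.4701 km/s.
Second burn Δv₂ = |v₂ − v_p| = 0.3335 km/s.
Δv = Δv₁ + Δv₂ = 0.2151 + 0.3335 = 0.5486 km/s.

Δv = 0.549 km/s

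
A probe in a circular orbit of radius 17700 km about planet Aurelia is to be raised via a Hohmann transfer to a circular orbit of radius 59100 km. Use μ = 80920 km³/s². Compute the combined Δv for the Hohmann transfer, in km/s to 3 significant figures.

Δv = 0.890 km/s

Transfer-ellipse semi-major axis a_t = (r₁ + r₂)/2 = (17700 + 59100)/2 = 38400 km.
Circular speed at r₁: v₁ = √(μ/r₁) = √(80920/17700) = 2.1382 km/s.
Transfer-orbit speed at r₁ (v² = μ(2/r − 1/a)): v_p = √[μ(2/r₁ − 1/a_t)] = 2.6526 km/s.
First burn Δv₁ = |v_p − v₁| = 0.5144 km/s.
Circular speed at r₂: v₂ = √(μ/r₂) = 1.1701 km/s.
Transfer-orbit speed at r₂: v_a = √[μ(2/r₂ − 1/a_t)] = 0.79443 km/s.
Second burn Δv₂ = |v₂ − v_a| = 0.3757 km/s.
Δv = Δv₁ + Δv₂ = 0.5144 + 0.3757 = 0.8901 km/s.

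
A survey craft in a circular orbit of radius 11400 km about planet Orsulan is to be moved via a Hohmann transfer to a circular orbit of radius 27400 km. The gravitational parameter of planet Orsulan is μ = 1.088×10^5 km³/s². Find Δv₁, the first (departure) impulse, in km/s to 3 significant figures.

Δv₁ = 0.582 km/s

Transfer-ellipse semi-major axis a_t = (r₁ + r₂)/2 = (11400 + 27400)/2 = 19400 km.
Circular speed at r = 11400 km: v_c = √(μ/r) = 3.0893 km/s.
Transfer-orbit speed at the same r (vis-viva, a = a_t): v_t = √[μ(2/r − 1/a_t)] = 3.6714 km/s.
Δv₁ = |v_t − v_c| = |3.6714 − 3.0893| = 0.5821 km/s.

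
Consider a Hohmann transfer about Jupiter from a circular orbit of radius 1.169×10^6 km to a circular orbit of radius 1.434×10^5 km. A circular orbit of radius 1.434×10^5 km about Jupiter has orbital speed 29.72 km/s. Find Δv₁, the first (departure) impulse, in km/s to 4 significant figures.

From the circular-orbit relation v² = μ/r at r = 1.434×10^5 km: μ = v²r = (29.72)² × 1.434×10^5 = 1.26662×10^8 km³/s².
Semi-major axis of the transfer orbit: a_t = (1.169×10^6 + 1.434×10^5)/2 = 6.562×10^5 km.
On the circular orbit at r = 1.169×10^6 km, v_c = √(μ/r) = 10.409 km/s.
Transfer-orbit speed at the same r (vis-viva, a = a_t): v_t = √[μ(2/r − 1/a_t)] = 4.8660 km/s.
Δv₁ = |v_t − v_c| = |4.8660 − 10.409| = 5.543 km/s.

Δv₁ = 5.543 km/s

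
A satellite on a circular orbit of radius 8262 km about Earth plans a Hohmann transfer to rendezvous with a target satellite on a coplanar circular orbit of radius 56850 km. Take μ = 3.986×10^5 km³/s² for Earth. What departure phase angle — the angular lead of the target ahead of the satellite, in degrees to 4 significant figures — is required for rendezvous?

φ = 102.0°

The Hohmann ellipse has a_t = (r₁ + r₂)/2 = 32556 km.
Transfer time t = π√(a_t³/μ) = 29230 s.
Target angular speed ω₂ = √(μ/r₂³) = 4.6577×10^-5 rad/s.
Angle swept by the target during transfer: ω₂·t = 1.36145 rad = 78.01°.
The satellite traverses 180° on the transfer ellipse, so the target must lead by 180° − 78.01° = 102.0°.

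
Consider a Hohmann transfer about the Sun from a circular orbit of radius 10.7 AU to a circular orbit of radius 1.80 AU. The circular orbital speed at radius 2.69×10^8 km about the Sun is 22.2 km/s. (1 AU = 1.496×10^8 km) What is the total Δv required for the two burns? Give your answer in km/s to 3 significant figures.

Δv = 11.1 km/s

From the circular-orbit relation v² = μ/r at r = 2.69×10^8 km: μ = v²r = (22.2)² × 2.69×10^8 = 1.32574×10^11 km³/s².
In km: r₁ = 10.7 × 1.496×10^8 = 1.60072×10^9 km; r₂ = 1.80 × 1.496×10^8 = 2.6928×10^8 km.
The Hohmann ellipse has a_t = (r₁ + r₂)/2 = 9.350×10^8 km.
Circular speed at r₁: v₁ = √(μ/r₁) = √(1.32574×10^11/1.60072×10^9) = 9.101 km/s.
Transfer-orbit speed at r₁ (v² = μ(2/r − 1/a)): v_a = √[μ(2/r₁ − 1/a_t)] = 4.884 km/s.
First burn Δv₁ = |v_a − v₁| = 4.217 km/s.
Circular speed at r₂: v₂ = √(μ/r₂) = 22.188 km/s.
Transfer-orbit speed at r₂: v_p = √[μ(2/r₂ − 1/a_t)] = 29.032 km/s.
Second burn Δv₂ = |v₂ − v_p| = 6.844 km/s.
Total Δv = Δv₁ + Δv₂ = 11.06 km/s.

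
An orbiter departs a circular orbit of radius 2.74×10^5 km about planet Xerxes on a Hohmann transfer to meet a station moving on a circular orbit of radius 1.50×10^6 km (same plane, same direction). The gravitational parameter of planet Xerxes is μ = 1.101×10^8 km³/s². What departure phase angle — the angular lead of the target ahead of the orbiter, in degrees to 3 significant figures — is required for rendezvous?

The Hohmann ellipse has a_t = (r₁ + r₂)/2 = 8.870×10^5 km.
The half-period of the transfer ellipse is t = π√(a_t³/μ) = 2.5011610×10^5 s.
The target's mean motion on its circular orbit is ω₂ = √(μ/r₂³) = 5.7115867×10^-6 rad/s.
Angle swept by the target during transfer: ω₂·t = 1.4285598 rad = 81.8504°.
The orbiter traverses 180° on the transfer ellipse, so the target must lead by 180° − 81.8504° = 98.1°.

φ = 98.1°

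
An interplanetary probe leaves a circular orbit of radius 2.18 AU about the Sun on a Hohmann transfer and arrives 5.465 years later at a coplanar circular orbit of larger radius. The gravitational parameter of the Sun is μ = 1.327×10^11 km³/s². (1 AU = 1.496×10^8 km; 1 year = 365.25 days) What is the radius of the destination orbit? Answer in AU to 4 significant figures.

In km: r₁ = 2.18 × 1.496×10^8 = 3.26128×10^8 km.
Transfer time t = 5.465 years × 365.25 × 86400 s = 1.72462284×10^8 s, and t = π√(a_t³/μ).
So a_t = (μ t²/π²)^(1/3) = (1.327×10^11 × (1.72462284×10^8)² / π²)^(1/3) = 7.3675×10^8 km.
Since a_t = (r₁ + r₂)/2, r₂ = 2a_t − r₁ = 2×7.3675×10^8 − 3.26128×10^8 = 1.147372×10^9 km.
In AU: r₂ = 1.147372×10^9 / 1.496×10^8 = 7.670 AU.

r₂ = 7.670 AU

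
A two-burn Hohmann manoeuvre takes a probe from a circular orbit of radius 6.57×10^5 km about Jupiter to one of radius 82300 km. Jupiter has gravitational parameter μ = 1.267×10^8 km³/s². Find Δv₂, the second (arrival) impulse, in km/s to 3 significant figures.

Δv₂ = 13.1 km/s

The Hohmann ellipse has a_t = (r₁ + r₂)/2 = 3.6965×10^5 km.
On the circular orbit at r = 82300 km, v_c = √(μ/r) = 39.24 km/s.
Transfer-orbit speed at the same r (vis-viva, a = a_t): v_t = √[μ(2/r − 1/a_t)] = 52.31 km/s.
Δv₂ = |v_t − v_c| = |52.31 − 39.24| = 13.07 km/s.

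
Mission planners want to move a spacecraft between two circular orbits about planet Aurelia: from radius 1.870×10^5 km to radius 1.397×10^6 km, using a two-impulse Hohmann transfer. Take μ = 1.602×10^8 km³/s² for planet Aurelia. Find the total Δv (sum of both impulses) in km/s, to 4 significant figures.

Δv = 15.11 km/s

Semi-major axis of the transfer orbit: a_t = (1.870×10^5 + 1.397×10^6)/2 = 7.920×10^5 km.
At r₁ the circular-orbit speed is v₁ = √(μ/r₁) = 29.269 km/s.
Transfer-orbit speed at r₁ (vis-viva): v_p = √[μ(2/r₁ − 1/a_t)] = 38.873 km/s.
First burn Δv₁ = |v_p − v₁| = 9.604 km/s.
At r₂, v₂ = √(μ/r₂) = 10.7086 km/s.
Transfer-orbit speed at r₂: v_a = √[μ(2/r₂ − 1/a_t)] = 5.20345 km/s.
Second burn Δv₂ = |v₂ − v_a| = 5.505 km/s.
Total Δv = Δv₁ + Δv₂ = 15.11 km/s.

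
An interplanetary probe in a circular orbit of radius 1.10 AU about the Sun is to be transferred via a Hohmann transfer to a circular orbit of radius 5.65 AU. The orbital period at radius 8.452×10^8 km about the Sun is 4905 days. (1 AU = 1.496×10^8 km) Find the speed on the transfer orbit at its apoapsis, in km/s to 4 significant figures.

v = 7.154 km/s

From Kepler's third law T² = 4π²r³/μ at r = 8.452×10^8 km, T = 4905 days = 4905 × 86400 s = 4.23792×10^8 s: μ = 4π²r³/T² = 1.32719×10^11 km³/s².
In km: r₁ = 1.10 × 1.496×10^8 = 1.6456×10^8 km; r₂ = 5.65 × 1.496×10^8 = 8.4524×10^8 km.
Transfer-ellipse semi-major axis a_t = (r₁ + r₂)/2 = (1.6456×10^8 + 8.4524×10^8)/2 = 5.049×10^8 km.
The apoapsis of the transfer ellipse is at r = 8.4524×10^8 km.
From the vis-viva equation, v = √[μ(2/r − 1/a_t)] = 7.154 km/s.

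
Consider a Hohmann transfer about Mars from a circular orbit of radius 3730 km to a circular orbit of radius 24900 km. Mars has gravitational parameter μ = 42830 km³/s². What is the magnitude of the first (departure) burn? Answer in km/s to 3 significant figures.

Semi-major axis of the transfer orbit: a_t = (3730 + 24900)/2 = 14315 km.
On the circular orbit at r = 3730 km, v_c = √(μ/r) = 3.38859 km/s.
Transfer-orbit speed at the same r (vis-viva, a = a_t): v_t = √[μ(2/r − 1/a_t)] = 4.46914 km/s.
Δv₁ = |v_t − v_c| = |4.46914 − 3.38859| = 1.081 km/s.

Δv₁ = 1.08 km/s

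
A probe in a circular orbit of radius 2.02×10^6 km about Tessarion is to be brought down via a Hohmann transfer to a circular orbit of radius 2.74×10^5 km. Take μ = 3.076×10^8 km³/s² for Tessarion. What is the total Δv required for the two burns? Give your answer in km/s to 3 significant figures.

Semi-major axis of the transfer orbit: a_t = (2.020×10^6 + 2.740×10^5)/2 = 1.147×10^6 km.
At r₁ the circular-orbit speed is v₁ = √(μ/r₁) = 12.34 km/s.
On the transfer ellipse at r₁, vis-viva gives v_a = √[μ(2/r₁ − 1/a_t)] = 6.031 km/s.
First burn Δv₁ = |v_a − v₁| = 6.309 km/s.
At r₂, v₂ = √(μ/r₂) = 33.506 km/s.
Transfer-orbit speed at r₂: v_p = √[μ(2/r₂ − 1/a_t)] = 44.464 km/s.
Second burn Δv₂ = |v₂ − v_p| = 10.96 km/s.
Δv = Δv₁ + Δv₂ = 6.309 + 10.96 = 17.27 km/s.

Δv = 17.3 km/s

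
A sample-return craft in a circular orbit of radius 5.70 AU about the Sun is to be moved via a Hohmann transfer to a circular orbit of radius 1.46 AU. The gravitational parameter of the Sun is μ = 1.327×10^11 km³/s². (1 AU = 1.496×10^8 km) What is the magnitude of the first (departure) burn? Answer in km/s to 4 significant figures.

In km: r₁ = 5.70 × 1.496×10^8 = 8.5272×10^8 km; r₂ = 1.46 × 1.496×10^8 = 2.18416×10^8 km.
Semi-major axis of the transfer orbit: a_t = (8.5272×10^8 + 2.18416×10^8)/2 = 5.35568×10^8 km.
Circular speed at r = 8.5272×10^8 km: v_c = √(μ/r) = 12.4748 km/s.
Vis-viva on the transfer ellipse at r = 8.5272×10^8 km gives v_t = √[μ(2/r − 1/a_t)] = 7.96649 km/s.
Δv₁ = |v_t − v_c| = |7.96649 − 12.4748| = 4.508 km/s.

Δv₁ = 4.508 km/s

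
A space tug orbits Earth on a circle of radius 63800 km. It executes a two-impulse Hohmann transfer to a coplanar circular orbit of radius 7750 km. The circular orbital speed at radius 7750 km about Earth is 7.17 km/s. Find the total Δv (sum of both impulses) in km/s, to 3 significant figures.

Δv = 3.74 km/s

From the circular-orbit relation v² = μ/r at r = 7750 km: μ = v²r = (7.17)² × 7750 = 3.98419×10^5 km³/s².
The Hohmann ellipse has a_t = (r₁ + r₂)/2 = 35775 km.
At r₁ the circular-orbit speed is v₁ = √(μ/r₁) = 2.499 km/s.
Transfer-orbit speed at r₁ (vis-viva): v_a = √[μ(2/r₁ − 1/a_t)] = 1.163 km/s.
First burn Δv₁ = |v_a − v₁| = 1.336 km/s.
At r₂, v₂ = √(μ/r₂) = 7.170 km/s.
Transfer-orbit speed at r₂: v_p = √[μ(2/r₂ − 1/a_t)] = 9.575 km/s.
Second burn Δv₂ = |v₂ − v_p| = 2.405 km/s.
Δv = Δv₁ + Δv₂ = 1.336 + 2.405 = 3.741 km/s.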